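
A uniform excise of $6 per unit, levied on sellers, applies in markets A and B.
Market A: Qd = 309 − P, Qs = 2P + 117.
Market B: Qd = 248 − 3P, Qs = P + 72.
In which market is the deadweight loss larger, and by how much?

Market A: pre-tax P* = $64, Q* = 245; post-tax Q = 241; deadweight loss = $12.
Market B: pre-tax P* = $44, Q* = 116; post-tax Q = 111.5; deadweight loss = $13.5.
Difference: $12 vs $13.5 → market B is larger by $1.5.

Market B, by $1.5.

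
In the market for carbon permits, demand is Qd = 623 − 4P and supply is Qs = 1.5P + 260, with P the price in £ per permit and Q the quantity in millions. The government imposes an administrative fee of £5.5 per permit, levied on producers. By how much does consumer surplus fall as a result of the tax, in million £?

Without the tax, 623 − 4P = 1.5P + 260 gives 5.5P = 363, so P* = £66 and Q* = 359.
With the tax collected from producers, supply shifts: Qs = 1.5(P − 5.5) + 260.
Solving gives Q = 353 with consumers paying £67.5 and producers receiving £62 (the £5.5 wedge).
ΔCS is the trapezoid between Q = 353 and Q = 359 of height £1.5: ½ · (359 + 353) · 1.5 = £534.

Consumer surplus falls by £534 million.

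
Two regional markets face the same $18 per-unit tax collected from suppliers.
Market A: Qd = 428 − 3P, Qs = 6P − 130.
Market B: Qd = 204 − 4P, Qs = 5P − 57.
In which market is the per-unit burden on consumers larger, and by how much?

Market A: pre-tax P* = $62, Q* = 242; post-tax Q = 206; per-unit burden on consumers = $12.
Market B: pre-tax P* = $29, Q* = 88; post-tax Q = 48; per-unit burden on consumers = $10.
Difference: $12 vs $10 → market A is larger by $2.

Market A, by $2.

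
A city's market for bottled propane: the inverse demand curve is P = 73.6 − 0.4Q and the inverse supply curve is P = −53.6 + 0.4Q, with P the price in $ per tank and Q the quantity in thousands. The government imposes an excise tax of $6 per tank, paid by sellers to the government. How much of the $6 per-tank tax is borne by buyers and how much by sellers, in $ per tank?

Inverting to Q(P) form: Qd = 184 − 2.5P; Qs = 2.5P + 134.
Without the tax, 184 − 2.5P = 2.5P + 134 gives 5P = 50, so P* = $10 and Q* = 159.
With the tax collected from sellers, supply shifts: Qs = 2.5(P − 6) + 134.
New equilibrium: buyers pay $13, sellers receive $7, Q = 151.5. (Wedge: Pb − Ps = 6.)
Burden on buyers: $3; on sellers: $3. (They sum to $6.)
The less price-elastic side of the market bears the larger share of a per-unit tax.

Buyers bear $3 per tank; sellers bear $3 per tank.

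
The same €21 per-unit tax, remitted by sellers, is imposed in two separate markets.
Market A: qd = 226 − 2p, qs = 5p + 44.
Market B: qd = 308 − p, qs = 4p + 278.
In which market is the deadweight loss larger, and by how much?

Market A: pre-tax p* = €26, q* = 174; post-tax q = 144; deadweight loss = €315.
Market B: pre-tax p* = €6, q* = 302; post-tax q = 285.2; deadweight loss = €176.4.
Difference: €315 vs €176.4 → market A is larger by €138.6.

Market A, by €138.6.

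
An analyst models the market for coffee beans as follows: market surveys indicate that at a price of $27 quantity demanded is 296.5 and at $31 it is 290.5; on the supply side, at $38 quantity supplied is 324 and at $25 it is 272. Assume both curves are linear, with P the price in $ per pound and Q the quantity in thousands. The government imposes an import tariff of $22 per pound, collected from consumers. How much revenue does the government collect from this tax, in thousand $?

Demand slope: (290.5 − 296.5)/(31 − 27) = -1.5, so Qd = 337 − 1.5P.
Supply slope: (272 − 324)/(25 − 38) = 4, so Qs = 4P + 172.
Before the tax: set 337 − 1.5P = 4P + 172 → P* = $30, Q* = 292.
With the tax collected from consumers, demand (in seller-price terms) shifts: Qd = 337 − 1.5(P + 22).
New equilibrium: consumers pay $46, sellers receive $24, Q = 268. (Wedge: Pb − Ps = 22.)
Revenue = t · Q = 22 · 268 = $5896.

Tax revenue = $5896 thousand.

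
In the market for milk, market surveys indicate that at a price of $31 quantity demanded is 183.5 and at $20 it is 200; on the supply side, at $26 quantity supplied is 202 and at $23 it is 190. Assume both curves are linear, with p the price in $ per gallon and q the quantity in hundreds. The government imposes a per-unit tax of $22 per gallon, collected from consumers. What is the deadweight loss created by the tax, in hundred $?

Deadweight loss = $264 hundred.

Demand slope: (200 − 183.5)/(20 − 31) = -1.5, so qd = 230 − 1.5p.
Supply slope: (190 − 202)/(23 − 26) = 4, so qs = 4p + 98.
Before the tax: set 230 − 1.5p = 4p + 98 → p* = $24, q* = 194.
With the tax collected from consumers, demand (in seller-price terms) shifts: qd = 230 − 1.5(p + 22).
Solving gives q = 170 with consumers paying $40 and sellers receiving $18 (the $22 wedge).
Quantity falls by |ΔQ| = |194 − 170| = 24.
DWL = ½ · t · |ΔQ| = ½ · 22 · 24 = $264.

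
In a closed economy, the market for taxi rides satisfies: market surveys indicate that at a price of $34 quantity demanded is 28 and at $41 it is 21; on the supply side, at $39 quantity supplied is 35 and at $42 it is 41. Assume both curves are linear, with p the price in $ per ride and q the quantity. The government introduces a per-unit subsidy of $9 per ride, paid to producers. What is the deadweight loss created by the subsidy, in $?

Deadweight loss = $27.

Demand slope: (21 − 28)/(41 − 34) = -1, so qd = 62 − p.
Supply slope: (41 − 35)/(42 − 39) = 2, so qs = 2p − 43.
Before the subsidy: set 62 − p = 2p − 43 → p* = $35, q* = 27.
With a per-unit subsidy paid to producers, each receives p + 9 per unit sold, so supply becomes qs = 2(p + 9) − 43.
Solving gives q = 33 with consumers paying $29 and producers receiving $38 (the $9 wedge).
Quantity rises by |ΔQ| = |27 − 33| = 6.
DWL = ½ · t · |ΔQ| = ½ · 9 · 6 = $27.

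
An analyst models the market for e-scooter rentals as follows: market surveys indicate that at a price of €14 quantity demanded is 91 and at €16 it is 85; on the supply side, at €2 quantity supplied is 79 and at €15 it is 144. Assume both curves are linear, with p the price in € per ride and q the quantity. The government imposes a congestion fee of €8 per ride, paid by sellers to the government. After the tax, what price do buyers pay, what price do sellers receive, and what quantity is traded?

Buyers pay €13; sellers receive €5; quantity = 94.

Demand slope: (85 − 91)/(16 − 14) = -3, so qd = 133 − 3p.
Supply slope: (144 − 79)/(15 − 2) = 5, so qs = 5p + 69.
Without the tax, 133 − 3p = 5p + 69 gives 8p = 64, so p* = €8 and q* = 109.
With the tax collected from sellers, supply shifts: qs = 5(p − 8) + 69.
New equilibrium: buyers pay €13, sellers receive €5, q = 94. (Wedge: pb − ps = 8.)
The less price-elastic side of the market bears the larger share of a per-unit tax.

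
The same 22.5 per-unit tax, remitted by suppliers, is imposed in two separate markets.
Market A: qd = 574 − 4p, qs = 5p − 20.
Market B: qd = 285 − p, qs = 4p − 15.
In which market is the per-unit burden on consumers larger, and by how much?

Market A: pre-tax p* = 66, q* = 310; post-tax q = 260; per-unit burden on consumers = 12.5.
Market B: pre-tax p* = 60, q* = 225; post-tax q = 207; per-unit burden on consumers = 18.
Difference: 12.5 vs 18 → market B is larger by 5.5.

Market B, by 5.5.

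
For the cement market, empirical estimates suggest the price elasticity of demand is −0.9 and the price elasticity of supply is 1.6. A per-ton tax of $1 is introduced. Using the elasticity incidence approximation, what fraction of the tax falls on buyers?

Incidence ratio: buyers' share ≈ εs / (εs + |εd|) = 1.6 / (1.6 + 0.9) = 0.64.
Supply is the more elastic side, so buyers bear the larger share.

Buyers' share ≈ 0.64.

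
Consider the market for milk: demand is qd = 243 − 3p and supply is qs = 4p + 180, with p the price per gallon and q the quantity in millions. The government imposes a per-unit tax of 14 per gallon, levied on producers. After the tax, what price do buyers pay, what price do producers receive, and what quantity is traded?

Buyers pay 17; producers receive 3; quantity = 192.

Without the tax, 243 − 3p = 4p + 180 gives 7p = 63, so p* = 9 and q* = 216.
With the tax collected from producers, supply shifts: qs = 4(p − 14) + 180.
New equilibrium: buyers pay 17, producers receive 3, q = 192. (Wedge: pb − ps = 14.)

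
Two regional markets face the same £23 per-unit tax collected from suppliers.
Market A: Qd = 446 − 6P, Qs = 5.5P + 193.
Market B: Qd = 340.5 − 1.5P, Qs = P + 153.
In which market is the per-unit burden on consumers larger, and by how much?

Market A, by £1.8.

Market A: pre-tax P* = £22, Q* = 314; post-tax Q = 248; per-unit burden on consumers = £11.
Market B: pre-tax P* = £75, Q* = 228; post-tax Q = 214.2; per-unit burden on consumers = £9.2.
Difference: £11 vs £9.2 → market A is larger by £1.8.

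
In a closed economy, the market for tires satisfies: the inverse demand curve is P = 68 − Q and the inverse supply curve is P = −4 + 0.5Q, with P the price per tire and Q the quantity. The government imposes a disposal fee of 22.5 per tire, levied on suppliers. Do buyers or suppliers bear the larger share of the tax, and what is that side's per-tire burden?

Buyers bear the larger share: 15 per tire.

Rewrite in direct form: Qd = 68 − P and Qs = 2P + 8.
Without the tax, 68 − P = 2P + 8 gives 3P = 60, so P* = 20 and Q* = 48.
With the tax collected from suppliers, supply shifts: Qs = 2(P − 22.5) + 8.
New equilibrium: buyers pay 35, suppliers receive 12.5, Q = 33. (Wedge: Pb − Ps = 22.5.)
Per-tire burden: buyers 15, suppliers 7.5.
Buyers take the larger share because demand is less price-elastic here (demand slope 1 vs supply slope 2).
The less price-elastic side of the market bears the larger share of a per-unit tax.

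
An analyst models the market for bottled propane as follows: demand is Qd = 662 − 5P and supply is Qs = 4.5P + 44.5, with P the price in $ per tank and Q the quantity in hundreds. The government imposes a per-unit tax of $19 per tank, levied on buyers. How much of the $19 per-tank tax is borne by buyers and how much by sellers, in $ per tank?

Before the tax: set 662 − 5P = 4.5P + 44.5 → P* = $65, Q* = 337.
With the tax collected from buyers, demand (in seller-price terms) shifts: Qd = 662 − 5(P + 19).
Solving gives Q = 292 with buyers paying $74 and sellers receiving $55 (the $19 wedge).
Burden on buyers: $9; on sellers: $10. (They sum to $19.)
The less price-elastic side of the market bears the larger share of a per-unit tax.

Buyers bear $9 per tank; sellers bear $10 per tank.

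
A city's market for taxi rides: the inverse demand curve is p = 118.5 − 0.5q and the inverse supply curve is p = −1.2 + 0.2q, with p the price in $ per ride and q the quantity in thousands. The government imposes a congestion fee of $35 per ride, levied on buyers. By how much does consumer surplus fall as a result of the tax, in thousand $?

Consumer surplus falls by $3650 thousand.

Rewrite in direct form: qd = 237 − 2p and qs = 5p + 6.
Without the tax, 237 − 2p = 5p + 6 gives 7p = 231, so p* = $33 and q* = 171.
With the tax collected from buyers, demand (in seller-price terms) shifts: qd = 237 − 2(p + 35).
Solving gives q = 121 with buyers paying $58 and producers receiving $23 (the $35 wedge).
ΔCS is the trapezoid between Q = 121 and Q = 171 of height $25: ½ · (171 + 121) · 25 = $3650.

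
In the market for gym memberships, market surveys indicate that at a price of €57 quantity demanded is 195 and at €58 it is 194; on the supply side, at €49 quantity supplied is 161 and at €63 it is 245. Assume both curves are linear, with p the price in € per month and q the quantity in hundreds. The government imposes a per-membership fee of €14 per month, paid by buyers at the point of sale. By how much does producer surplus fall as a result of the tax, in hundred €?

Producer surplus falls by €382 hundred.

Demand slope: (194 − 195)/(58 − 57) = -1, so qd = 252 − p.
Supply slope: (245 − 161)/(63 − 49) = 6, so qs = 6p − 133.
Without the tax, 252 − p = 6p − 133 gives 7p = 385, so p* = €55 and q* = 197.
With the tax collected from buyers, demand (in seller-price terms) shifts: qd = 252 − (p + 14).
New equilibrium: buyers pay €67, suppliers receive €53, q = 185. (Wedge: pb − ps = 14.)
ΔPS is the trapezoid between Q = 185 and Q = 197 of height €2: ½ · (197 + 185) · 2 = €382.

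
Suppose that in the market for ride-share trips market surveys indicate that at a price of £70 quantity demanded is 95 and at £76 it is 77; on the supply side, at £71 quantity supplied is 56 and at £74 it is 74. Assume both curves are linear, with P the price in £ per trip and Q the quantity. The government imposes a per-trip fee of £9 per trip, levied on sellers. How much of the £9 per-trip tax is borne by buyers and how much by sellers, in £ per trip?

Buyers bear £6 per trip; sellers bear £3 per trip.

Demand slope: (77 − 95)/(76 − 70) = -3, so Qd = 305 − 3P.
Supply slope: (74 − 56)/(74 − 71) = 6, so Qs = 6P − 370.
Before the tax: set 305 − 3P = 6P − 370 → P* = £75, Q* = 80.
With the tax collected from sellers, supply shifts: Qs = 6(P − 9) − 370.
New equilibrium: buyers pay £81, sellers receive £72, Q = 62. (Wedge: Pb − Ps = 9.)
Burden on buyers: £6; on sellers: £3. (They sum to £9.)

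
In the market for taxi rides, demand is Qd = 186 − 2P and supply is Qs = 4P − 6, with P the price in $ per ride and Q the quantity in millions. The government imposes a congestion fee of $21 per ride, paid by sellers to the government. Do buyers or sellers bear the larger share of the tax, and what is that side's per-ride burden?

Before the tax: set 186 − 2P = 4P − 6 → P* = $32, Q* = 122.
With the tax collected from sellers, supply shifts: Qs = 4(P − 21) − 6.
New equilibrium: buyers pay $46, sellers receive $25, Q = 94. (Wedge: Pb − Ps = 21.)
Per-ride burden: buyers $14, sellers $7.
Buyers take the larger share because demand is less price-elastic here (demand slope 2 vs supply slope 4).
The less price-elastic side of the market bears the larger share of a per-unit tax.

Buyers bear the larger share: $14 per ride.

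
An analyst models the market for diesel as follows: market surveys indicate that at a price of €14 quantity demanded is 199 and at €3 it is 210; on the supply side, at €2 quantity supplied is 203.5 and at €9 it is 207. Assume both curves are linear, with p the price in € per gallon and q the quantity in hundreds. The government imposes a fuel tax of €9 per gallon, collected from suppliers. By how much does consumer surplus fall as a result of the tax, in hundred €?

Demand slope: (210 − 199)/(3 − 14) = -1, so qd = 213 − p.
Supply slope: (207 − 203.5)/(9 − 2) = 0.5, so qs = 0.5p + 202.5.
Without the tax, 213 − p = 0.5p + 202.5 gives 1.5p = 10.5, so p* = €7 and q* = 206.
With the tax collected from suppliers, supply shifts: qs = 0.5(p − 9) + 202.5.
New equilibrium: consumers pay €10, suppliers receive €1, q = 203. (Wedge: pb − ps = 9.)
ΔCS is the trapezoid between Q = 203 and Q = 206 of height €3: ½ · (206 + 203) · 3 = €613.5.

Consumer surplus falls by €613.5 hundred.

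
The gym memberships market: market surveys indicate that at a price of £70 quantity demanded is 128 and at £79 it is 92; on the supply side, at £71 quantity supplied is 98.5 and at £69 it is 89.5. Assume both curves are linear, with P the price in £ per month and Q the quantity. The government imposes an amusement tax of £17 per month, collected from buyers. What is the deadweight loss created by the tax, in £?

Deadweight loss = £306.

Demand slope: (92 − 128)/(79 − 70) = -4, so Qd = 408 − 4P.
Supply slope: (89.5 − 98.5)/(69 − 71) = 4.5, so Qs = 4.5P − 221.
Without the tax, 408 − 4P = 4.5P − 221 gives 8.5P = 629, so P* = £74 and Q* = 112.
With the tax collected from buyers, demand (in seller-price terms) shifts: Qd = 408 − 4(P + 17).
Solving gives Q = 76 with buyers paying £83 and sellers receiving £66 (the £17 wedge).
Quantity falls by |ΔQ| = |112 − 76| = 36.
DWL = ½ · t · |ΔQ| = ½ · 17 · 36 = £306.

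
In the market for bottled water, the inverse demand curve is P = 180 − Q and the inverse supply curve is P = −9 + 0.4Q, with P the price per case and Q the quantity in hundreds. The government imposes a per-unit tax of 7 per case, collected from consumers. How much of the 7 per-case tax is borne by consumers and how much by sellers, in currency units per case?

Consumers bear 5 per case; sellers bear 2 per case.

Rewrite in direct form: Qd = 180 − P and Qs = 2.5P + 22.5.
Without the tax, 180 − P = 2.5P + 22.5 gives 3.5P = 157.5, so P* = 45 and Q* = 135.
With the tax collected from consumers, demand (in seller-price terms) shifts: Qd = 180 − (P + 7).
Solving gives Q = 130 with consumers paying 50 and sellers receiving 43 (the 7 wedge).
Burden on consumers: 5; on sellers: 2. (They sum to 7.)
The less price-elastic side of the market bears the larger share of a per-unit tax.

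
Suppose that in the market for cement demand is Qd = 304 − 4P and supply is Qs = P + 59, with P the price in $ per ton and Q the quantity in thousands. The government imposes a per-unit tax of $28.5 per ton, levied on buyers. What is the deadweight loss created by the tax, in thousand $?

Before the tax: set 304 − 4P = P + 59 → P* = $49, Q* = 108.
With the tax collected from buyers, demand (in seller-price terms) shifts: Qd = 304 − 4(P + 28.5).
New equilibrium: buyers pay $54.7, producers receive $26.2, Q = 85.2. (Wedge: Pb − Ps = 28.5.)
Quantity falls by |ΔQ| = |108 − 85.2| = 22.8.
DWL = ½ · t · |ΔQ| = ½ · 28.5 · 22.8 = $324.9.

Deadweight loss = $324.9 thousand.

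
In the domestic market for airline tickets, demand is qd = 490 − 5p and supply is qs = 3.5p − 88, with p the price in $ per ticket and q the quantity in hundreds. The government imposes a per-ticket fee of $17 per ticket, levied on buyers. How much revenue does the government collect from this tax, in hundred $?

Before the tax: set 490 − 5p = 3.5p − 88 → p* = $68, q* = 150.
With the tax collected from buyers, demand (in seller-price terms) shifts: qd = 490 − 5(p + 17).
Solving gives q = 115 with buyers paying $75 and sellers receiving $58 (the $17 wedge).
Revenue = t · Q = 17 · 115 = $1955.

Tax revenue = $1955 hundred.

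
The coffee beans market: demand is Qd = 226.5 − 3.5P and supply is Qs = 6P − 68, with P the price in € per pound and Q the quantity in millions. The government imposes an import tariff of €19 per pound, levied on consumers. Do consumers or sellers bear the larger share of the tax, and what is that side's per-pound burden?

Consumers bear the larger share: €12 per pound.

Without the tax, 226.5 − 3.5P = 6P − 68 gives 9.5P = 294.5, so P* = €31 and Q* = 118.
With the tax collected from consumers, demand (in seller-price terms) shifts: Qd = 226.5 − 3.5(P + 19).
New equilibrium: consumers pay €43, sellers receive €24, Q = 76. (Wedge: Pb − Ps = 19.)
Per-pound burden: consumers €12, sellers €7.
Consumers take the larger share because demand is less price-elastic here (demand slope 3.5 vs supply slope 6).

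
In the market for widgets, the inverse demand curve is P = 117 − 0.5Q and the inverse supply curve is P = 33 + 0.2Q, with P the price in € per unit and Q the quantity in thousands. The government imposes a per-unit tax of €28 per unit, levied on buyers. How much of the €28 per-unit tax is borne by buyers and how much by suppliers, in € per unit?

Buyers bear €20 per unit; suppliers bear €8 per unit.

Inverting to Q(P) form: Qd = 234 − 2P; Qs = 5P − 165.
Without the tax, 234 − 2P = 5P − 165 gives 7P = 399, so P* = €57 and Q* = 120.
With the tax collected from buyers, demand (in seller-price terms) shifts: Qd = 234 − 2(P + 28).
Solving gives Q = 80 with buyers paying €77 and suppliers receiving €49 (the €28 wedge).
Burden on buyers: €20; on suppliers: €8. (They sum to €28.)
The less price-elastic side of the market bears the larger share of a per-unit tax.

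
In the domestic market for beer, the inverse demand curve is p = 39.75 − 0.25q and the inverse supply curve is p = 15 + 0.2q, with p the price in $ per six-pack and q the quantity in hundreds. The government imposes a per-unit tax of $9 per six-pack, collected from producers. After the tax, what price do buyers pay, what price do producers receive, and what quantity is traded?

Buyers pay $31; producers receive $22; quantity = 35.

Rewrite in direct form: qd = 159 − 4p and qs = 5p − 75.
Before the tax: set 159 − 4p = 5p − 75 → p* = $26, q* = 55.
With the tax collected from producers, supply shifts: qs = 5(p − 9) − 75.
New equilibrium: buyers pay $31, producers receive $22, q = 35. (Wedge: pb − ps = 9.)
The less price-elastic side of the market bears the larger share of a per-unit tax.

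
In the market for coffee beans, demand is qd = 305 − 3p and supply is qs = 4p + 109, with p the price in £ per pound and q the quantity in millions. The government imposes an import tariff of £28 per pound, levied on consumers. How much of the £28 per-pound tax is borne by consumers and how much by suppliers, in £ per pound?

Before the tax: set 305 − 3p = 4p + 109 → p* = £28, q* = 221.
With the tax collected from consumers, demand (in seller-price terms) shifts: qd = 305 − 3(p + 28).
Solving gives q = 173 with consumers paying £44 and suppliers receiving £16 (the £28 wedge).
Burden on consumers: £16; on suppliers: £12. (They sum to £28.)
The less price-elastic side of the market bears the larger share of a per-unit tax.

Consumers bear £16 per pound; suppliers bear £12 per pound.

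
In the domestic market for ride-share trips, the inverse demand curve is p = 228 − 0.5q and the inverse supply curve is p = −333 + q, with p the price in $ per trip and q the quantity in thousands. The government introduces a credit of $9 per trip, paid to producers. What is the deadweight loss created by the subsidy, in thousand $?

Rewrite in direct form: qd = 456 − 2p and qs = p + 333.
Before the subsidy: set 456 − 2p = p + 333 → p* = $41, q* = 374.
With a per-unit subsidy paid to producers, each receives p + 9 per unit sold, so supply becomes qs = (p + 9) + 333.
New equilibrium: consumers pay $38, producers receive $47, q = 380. (Wedge: pb − ps = −9.)
Quantity rises by |ΔQ| = |374 − 380| = 6.
DWL = ½ · t · |ΔQ| = ½ · 9 · 6 = $27.

Deadweight loss = $27 thousand.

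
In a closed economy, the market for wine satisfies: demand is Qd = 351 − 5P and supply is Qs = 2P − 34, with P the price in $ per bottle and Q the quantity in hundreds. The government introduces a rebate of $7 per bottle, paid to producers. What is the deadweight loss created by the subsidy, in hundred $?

Deadweight loss = $35 hundred.

Before the subsidy: set 351 − 5P = 2P − 34 → P* = $55, Q* = 76.
With a per-unit subsidy paid to producers, each receives P + 7 per unit sold, so supply becomes Qs = 2(P + 7) − 34.
New equilibrium: consumers pay $53, producers receive $60, Q = 86. (Wedge: Pb − Ps = −7.)
Quantity rises by |ΔQ| = |76 − 86| = 10.
DWL = ½ · t · |ΔQ| = ½ · 7 · 10 = $35.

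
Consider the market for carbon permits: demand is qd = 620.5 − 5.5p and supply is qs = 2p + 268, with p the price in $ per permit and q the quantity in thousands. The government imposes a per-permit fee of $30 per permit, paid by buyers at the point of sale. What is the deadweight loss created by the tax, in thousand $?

Deadweight loss = $660 thousand.

Without the tax, 620.5 − 5.5p = 2p + 268 gives 7.5p = 352.5, so p* = $47 and q* = 362.
With the tax collected from buyers, demand (in seller-price terms) shifts: qd = 620.5 − 5.5(p + 30).
Solving gives q = 318 with buyers paying $55 and suppliers receiving $25 (the $30 wedge).
Quantity falls by |ΔQ| = |362 − 318| = 44.
DWL = ½ · t · |ΔQ| = ½ · 30 · 44 = $660.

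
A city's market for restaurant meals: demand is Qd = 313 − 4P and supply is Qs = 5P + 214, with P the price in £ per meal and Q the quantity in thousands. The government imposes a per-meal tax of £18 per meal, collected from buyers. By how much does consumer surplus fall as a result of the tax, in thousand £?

Consumer surplus falls by £2490 thousand.

Before the tax: set 313 − 4P = 5P + 214 → P* = £11, Q* = 269.
With the tax collected from buyers, demand (in seller-price terms) shifts: Qd = 313 − 4(P + 18).
Solving gives Q = 229 with buyers paying £21 and suppliers receiving £3 (the £18 wedge).
ΔCS is the trapezoid between Q = 229 and Q = 269 of height £10: ½ · (269 + 229) · 10 = £2490.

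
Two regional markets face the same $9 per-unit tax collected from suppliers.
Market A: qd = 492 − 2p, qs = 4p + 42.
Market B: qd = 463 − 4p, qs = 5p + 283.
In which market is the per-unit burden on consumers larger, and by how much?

Market A, by $1.

Market A: pre-tax p* = $75, q* = 342; post-tax q = 330; per-unit burden on consumers = $6.
Market B: pre-tax p* = $20, q* = 383; post-tax q = 363; per-unit burden on consumers = $5.
Difference: $6 vs $5 → market A is larger by $1.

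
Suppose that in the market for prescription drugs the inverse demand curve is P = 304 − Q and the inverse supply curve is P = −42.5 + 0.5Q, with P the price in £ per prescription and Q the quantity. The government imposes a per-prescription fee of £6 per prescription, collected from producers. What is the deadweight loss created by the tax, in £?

Deadweight loss = £12.

Rewrite in direct form: Qd = 304 − P and Qs = 2P + 85.
Without the tax, 304 − P = 2P + 85 gives 3P = 219, so P* = £73 and Q* = 231.
With the tax collected from producers, supply shifts: Qs = 2(P − 6) + 85.
New equilibrium: consumers pay £77, producers receive £71, Q = 227. (Wedge: Pb − Ps = 6.)
Quantity falls by |ΔQ| = |231 − 227| = 4.
DWL = ½ · t · |ΔQ| = ½ · 6 · 4 = £12.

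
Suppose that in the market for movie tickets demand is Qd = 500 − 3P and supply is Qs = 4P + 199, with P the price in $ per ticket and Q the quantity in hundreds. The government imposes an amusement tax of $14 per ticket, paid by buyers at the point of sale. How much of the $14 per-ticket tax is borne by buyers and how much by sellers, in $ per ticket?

Before the tax: set 500 − 3P = 4P + 199 → P* = $43, Q* = 371.
With the tax collected from buyers, demand (in seller-price terms) shifts: Qd = 500 − 3(P + 14).
New equilibrium: buyers pay $51, sellers receive $37, Q = 347. (Wedge: Pb − Ps = 14.)
Burden on buyers: $8; on sellers: $6. (They sum to $14.)

Buyers bear $8 per ticket; sellers bear $6 per ticket.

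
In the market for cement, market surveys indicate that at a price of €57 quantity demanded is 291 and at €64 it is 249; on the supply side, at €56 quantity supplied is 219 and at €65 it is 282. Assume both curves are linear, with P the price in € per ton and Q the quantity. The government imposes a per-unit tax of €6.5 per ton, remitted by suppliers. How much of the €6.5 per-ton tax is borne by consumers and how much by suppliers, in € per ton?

Consumers bear €3.5 per ton; suppliers bear €3 per ton.

Demand slope: (249 − 291)/(64 − 57) = -6, so Qd = 633 − 6P.
Supply slope: (282 − 219)/(65 − 56) = 7, so Qs = 7P − 173.
Without the tax, 633 − 6P = 7P − 173 gives 13P = 806, so P* = €62 and Q* = 261.
With the tax collected from suppliers, supply shifts: Qs = 7(P − 6.5) − 173.
Solving gives Q = 240 with consumers paying €65.5 and suppliers receiving €59 (the €6.5 wedge).
Burden on consumers: €3.5; on suppliers: €3. (They sum to €6.5.)
The less price-elastic side of the market bears the larger share of a per-unit tax.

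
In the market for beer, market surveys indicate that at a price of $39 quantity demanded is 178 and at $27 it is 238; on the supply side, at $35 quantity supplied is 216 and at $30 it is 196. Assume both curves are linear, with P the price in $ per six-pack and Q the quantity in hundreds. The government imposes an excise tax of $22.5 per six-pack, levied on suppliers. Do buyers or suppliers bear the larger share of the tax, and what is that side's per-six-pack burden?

Demand slope: (238 − 178)/(27 − 39) = -5, so Qd = 373 − 5P.
Supply slope: (196 − 216)/(30 − 35) = 4, so Qs = 4P + 76.
Without the tax, 373 − 5P = 4P + 76 gives 9P = 297, so P* = $33 and Q* = 208.
With the tax collected from suppliers, supply shifts: Qs = 4(P − 22.5) + 76.
Solving gives Q = 158 with buyers paying $43 and suppliers receiving $20.5 (the $22.5 wedge).
Per-six-pack burden: buyers $10, suppliers $12.5.
Suppliers take the larger share because supply is less price-elastic here (demand slope 5 vs supply slope 4).
The less price-elastic side of the market bears the larger share of a per-unit tax.

Suppliers bear the larger share: $12.5 per six-pack.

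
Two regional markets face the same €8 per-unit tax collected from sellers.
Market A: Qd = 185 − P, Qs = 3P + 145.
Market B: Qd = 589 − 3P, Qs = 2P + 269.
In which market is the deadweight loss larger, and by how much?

Market B, by €14.4.

Market A: pre-tax P* = €10, Q* = 175; post-tax Q = 169; deadweight loss = €24.
Market B: pre-tax P* = €64, Q* = 397; post-tax Q = 387.4; deadweight loss = €38.4.
Difference: €24 vs €38.4 → market B is larger by €14.4.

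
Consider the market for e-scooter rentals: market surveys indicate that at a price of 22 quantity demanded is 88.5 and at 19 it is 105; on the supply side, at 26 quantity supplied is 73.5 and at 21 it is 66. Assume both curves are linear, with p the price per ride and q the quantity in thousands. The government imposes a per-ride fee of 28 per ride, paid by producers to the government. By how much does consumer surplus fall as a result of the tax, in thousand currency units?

Consumer surplus falls by 333 thousand.

Demand slope: (105 − 88.5)/(19 − 22) = -5.5, so qd = 209.5 − 5.5p.
Supply slope: (66 − 73.5)/(21 − 26) = 1.5, so qs = 1.5p + 34.5.
Without the tax, 209.5 − 5.5p = 1.5p + 34.5 gives 7p = 175, so p* = 25 and q* = 72.
With the tax collected from producers, supply shifts: qs = 1.5(p − 28) + 34.5.
Solving gives q = 39 with buyers paying 31 and producers receiving 3 (the 28 wedge).
ΔCS is the trapezoid between Q = 39 and Q = 72 of height 6: ½ · (72 + 39) · 6 = 333.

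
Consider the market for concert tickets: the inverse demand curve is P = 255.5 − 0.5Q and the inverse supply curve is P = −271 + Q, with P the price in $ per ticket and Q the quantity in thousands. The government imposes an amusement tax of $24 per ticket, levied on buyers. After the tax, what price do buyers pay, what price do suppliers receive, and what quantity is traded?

Inverting to Q(P) form: Qd = 511 − 2P; Qs = P + 271.
Before the tax: set 511 − 2P = P + 271 → P* = $80, Q* = 351.
With the tax collected from buyers, demand (in seller-price terms) shifts: Qd = 511 − 2(P + 24).
New equilibrium: buyers pay $88, suppliers receive $64, Q = 335. (Wedge: Pb − Ps = 24.)
The less price-elastic side of the market bears the larger share of a per-unit tax.

Buyers pay $88; suppliers receive $64; quantity = 335.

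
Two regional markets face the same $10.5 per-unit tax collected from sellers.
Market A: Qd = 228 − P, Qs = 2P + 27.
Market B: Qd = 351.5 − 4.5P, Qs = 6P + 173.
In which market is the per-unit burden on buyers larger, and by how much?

Market A: pre-tax P* = $67, Q* = 161; post-tax Q = 154; per-unit burden on buyers = $7.
Market B: pre-tax P* = $17, Q* = 275; post-tax Q = 248; per-unit burden on buyers = $6.
Difference: $7 vs $6 → market A is larger by $1.

Market A, by $1.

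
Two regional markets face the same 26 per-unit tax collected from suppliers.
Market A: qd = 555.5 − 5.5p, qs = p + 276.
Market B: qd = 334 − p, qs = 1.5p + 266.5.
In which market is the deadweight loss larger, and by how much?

Market A: pre-tax p* = 43, q* = 319; post-tax q = 297; deadweight loss = 286.
Market B: pre-tax p* = 27, q* = 307; post-tax q = 291.4; deadweight loss = 202.8.
Difference: 286 vs 202.8 → market A is larger by 83.2.

Market A, by 83.2.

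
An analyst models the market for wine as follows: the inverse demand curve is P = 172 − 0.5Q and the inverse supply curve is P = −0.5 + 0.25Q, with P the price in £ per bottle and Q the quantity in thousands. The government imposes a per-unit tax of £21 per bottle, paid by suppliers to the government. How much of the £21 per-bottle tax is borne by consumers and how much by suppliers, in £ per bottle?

Consumers bear £14 per bottle; suppliers bear £7 per bottle.

Inverting to Q(P) form: Qd = 344 − 2P; Qs = 4P + 2.
Before the tax: set 344 − 2P = 4P + 2 → P* = £57, Q* = 230.
With the tax collected from suppliers, supply shifts: Qs = 4(P − 21) + 2.
Solving gives Q = 202 with consumers paying £71 and suppliers receiving £50 (the £21 wedge).
Burden on consumers: £14; on suppliers: £7. (They sum to £21.)
The less price-elastic side of the market bears the larger share of a per-unit tax.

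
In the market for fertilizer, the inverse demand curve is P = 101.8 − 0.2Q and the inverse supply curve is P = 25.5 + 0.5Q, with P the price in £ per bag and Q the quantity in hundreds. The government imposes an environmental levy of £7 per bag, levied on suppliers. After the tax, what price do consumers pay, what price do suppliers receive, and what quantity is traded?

Consumers pay £82; suppliers receive £75; quantity = 99.

Inverting to Q(P) form: Qd = 509 − 5P; Qs = 2P − 51.
Without the tax, 509 − 5P = 2P − 51 gives 7P = 560, so P* = £80 and Q* = 109.
With the tax collected from suppliers, supply shifts: Qs = 2(P − 7) − 51.
Solving gives Q = 99 with consumers paying £82 and suppliers receiving £75 (the £7 wedge).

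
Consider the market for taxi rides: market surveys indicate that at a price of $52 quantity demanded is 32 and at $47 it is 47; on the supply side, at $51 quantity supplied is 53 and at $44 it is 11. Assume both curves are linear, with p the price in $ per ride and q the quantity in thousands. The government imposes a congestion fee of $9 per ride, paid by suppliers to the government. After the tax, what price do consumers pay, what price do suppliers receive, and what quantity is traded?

Consumers pay $55; suppliers receive $46; quantity = 23.

Demand slope: (47 − 32)/(47 − 52) = -3, so qd = 188 − 3p.
Supply slope: (11 − 53)/(44 − 51) = 6, so qs = 6p − 253.
Before the tax: set 188 − 3p = 6p − 253 → p* = $49, q* = 41.
With the tax collected from suppliers, supply shifts: qs = 6(p − 9) − 253.
Solving gives q = 23 with consumers paying $55 and suppliers receiving $46 (the $9 wedge).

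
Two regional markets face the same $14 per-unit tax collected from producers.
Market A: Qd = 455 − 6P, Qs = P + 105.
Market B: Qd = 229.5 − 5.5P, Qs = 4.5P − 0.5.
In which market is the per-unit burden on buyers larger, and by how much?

Market B, by $4.3.

Market A: pre-tax P* = $50, Q* = 155; post-tax Q = 143; per-unit burden on buyers = $2.
Market B: pre-tax P* = $23, Q* = 103; post-tax Q = 68.35; per-unit burden on buyers = $6.3.
Difference: $2 vs $6.3 → market B is larger by $4.3.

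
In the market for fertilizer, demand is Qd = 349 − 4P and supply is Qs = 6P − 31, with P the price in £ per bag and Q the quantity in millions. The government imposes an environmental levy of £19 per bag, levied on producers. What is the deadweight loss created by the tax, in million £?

Without the tax, 349 − 4P = 6P − 31 gives 10P = 380, so P* = £38 and Q* = 197.
With the tax collected from producers, supply shifts: Qs = 6(P − 19) − 31.
New equilibrium: buyers pay £49.4, producers receive £30.4, Q = 151.4. (Wedge: Pb − Ps = 19.)
Quantity falls by |ΔQ| = |197 − 151.4| = 45.6.
DWL = ½ · t · |ΔQ| = ½ · 19 · 45.6 = £433.2.

Deadweight loss = £433.2 million.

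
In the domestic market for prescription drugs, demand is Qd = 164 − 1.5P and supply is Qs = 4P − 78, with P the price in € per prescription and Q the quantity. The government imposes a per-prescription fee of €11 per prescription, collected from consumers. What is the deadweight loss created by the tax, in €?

Before the tax: set 164 − 1.5P = 4P − 78 → P* = €44, Q* = 98.
With the tax collected from consumers, demand (in seller-price terms) shifts: Qd = 164 − 1.5(P + 11).
Solving gives Q = 86 with consumers paying €52 and sellers receiving €41 (the €11 wedge).
Quantity falls by |ΔQ| = |98 − 86| = 12.
DWL = ½ · t · |ΔQ| = ½ · 11 · 12 = €66.

Deadweight loss = €66.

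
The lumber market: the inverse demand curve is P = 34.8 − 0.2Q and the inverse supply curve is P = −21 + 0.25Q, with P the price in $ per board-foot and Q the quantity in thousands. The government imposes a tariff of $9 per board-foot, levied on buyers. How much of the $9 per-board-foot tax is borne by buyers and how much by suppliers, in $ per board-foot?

Buyers bear $4 per board-foot; suppliers bear $5 per board-foot.

Inverting to Q(P) form: Qd = 174 − 5P; Qs = 4P + 84.
Before the tax: set 174 − 5P = 4P + 84 → P* = $10, Q* = 124.
With the tax collected from buyers, demand (in seller-price terms) shifts: Qd = 174 − 5(P + 9).
Solving gives Q = 104 with buyers paying $14 and suppliers receiving $5 (the $9 wedge).
Burden on buyers: $4; on suppliers: $5. (They sum to $9.)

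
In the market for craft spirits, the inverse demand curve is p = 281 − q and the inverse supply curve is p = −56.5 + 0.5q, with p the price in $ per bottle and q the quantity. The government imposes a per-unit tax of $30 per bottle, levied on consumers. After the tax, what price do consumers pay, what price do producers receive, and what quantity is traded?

Consumers pay $76; producers receive $46; quantity = 205.

Rewrite in direct form: qd = 281 − p and qs = 2p + 113.
Without the tax, 281 − p = 2p + 113 gives 3p = 168, so p* = $56 and q* = 225.
With the tax collected from consumers, demand (in seller-price terms) shifts: qd = 281 − (p + 30).
Solving gives q = 205 with consumers paying $76 and producers receiving $46 (the $30 wedge).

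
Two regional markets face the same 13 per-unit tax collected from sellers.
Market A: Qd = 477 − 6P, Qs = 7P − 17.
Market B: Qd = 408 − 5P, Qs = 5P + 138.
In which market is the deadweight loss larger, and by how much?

Market A: pre-tax P* = 38, Q* = 249; post-tax Q = 207; deadweight loss = 273.
Market B: pre-tax P* = 27, Q* = 273; post-tax Q = 240.5; deadweight loss = 211.25.
Difference: 273 vs 211.25 → market A is larger by 61.75.

Market A, by 61.75.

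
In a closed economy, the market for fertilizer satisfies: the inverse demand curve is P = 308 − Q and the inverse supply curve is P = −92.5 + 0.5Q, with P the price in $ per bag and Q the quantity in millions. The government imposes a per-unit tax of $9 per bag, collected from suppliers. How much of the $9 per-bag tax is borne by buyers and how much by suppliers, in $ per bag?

Buyers bear $6 per bag; suppliers bear $3 per bag.

Rewrite in direct form: Qd = 308 − P and Qs = 2P + 185.
Before the tax: set 308 − P = 2P + 185 → P* = $41, Q* = 267.
With the tax collected from suppliers, supply shifts: Qs = 2(P − 9) + 185.
Solving gives Q = 261 with buyers paying $47 and suppliers receiving $38 (the $9 wedge).
Burden on buyers: $6; on suppliers: $3. (They sum to $9.)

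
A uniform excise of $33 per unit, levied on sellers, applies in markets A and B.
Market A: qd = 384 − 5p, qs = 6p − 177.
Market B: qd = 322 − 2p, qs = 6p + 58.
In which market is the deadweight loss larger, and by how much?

Market A, by $668.25.

Market A: pre-tax p* = $51, q* = 129; post-tax q = 39; deadweight loss = $1485.
Market B: pre-tax p* = $33, q* = 256; post-tax q = 206.5; deadweight loss = $816.75.
Difference: $1485 vs $816.75 → market A is larger by $668.25.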